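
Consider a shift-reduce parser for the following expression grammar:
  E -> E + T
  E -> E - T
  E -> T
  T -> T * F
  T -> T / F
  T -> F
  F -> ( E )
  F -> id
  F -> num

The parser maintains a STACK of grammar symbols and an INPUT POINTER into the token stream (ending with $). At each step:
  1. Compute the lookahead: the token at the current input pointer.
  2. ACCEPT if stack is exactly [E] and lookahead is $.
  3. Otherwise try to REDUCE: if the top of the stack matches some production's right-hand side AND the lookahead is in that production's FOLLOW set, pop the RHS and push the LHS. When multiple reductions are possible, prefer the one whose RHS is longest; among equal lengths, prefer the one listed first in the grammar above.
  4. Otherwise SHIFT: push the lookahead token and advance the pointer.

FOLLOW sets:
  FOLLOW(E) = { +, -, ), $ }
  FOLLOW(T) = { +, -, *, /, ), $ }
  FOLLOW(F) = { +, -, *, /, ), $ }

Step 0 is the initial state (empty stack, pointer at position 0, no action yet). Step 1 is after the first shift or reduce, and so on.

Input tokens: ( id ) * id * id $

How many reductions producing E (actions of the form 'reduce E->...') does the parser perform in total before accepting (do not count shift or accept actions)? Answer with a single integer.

Answer: 2

Derivation:
Step 1: shift (. Stack=[(] ptr=1 lookahead=id remaining=[id ) * id * id $]
Step 2: shift id. Stack=[( id] ptr=2 lookahead=) remaining=[) * id * id $]
Step 3: reduce F->id. Stack=[( F] ptr=2 lookahead=) remaining=[) * id * id $]
Step 4: reduce T->F. Stack=[( T] ptr=2 lookahead=) remaining=[) * id * id $]
Step 5: reduce E->T. Stack=[( E] ptr=2 lookahead=) remaining=[) * id * id $]
Step 6: shift ). Stack=[( E )] ptr=3 lookahead=* remaining=[* id * id $]
Step 7: reduce F->( E ). Stack=[F] ptr=3 lookahead=* remaining=[* id * id $]
Step 8: reduce T->F. Stack=[T] ptr=3 lookahead=* remaining=[* id * id $]
Step 9: shift *. Stack=[T *] ptr=4 lookahead=id remaining=[id * id $]
Step 10: shift id. Stack=[T * id] ptr=5 lookahead=* remaining=[* id $]
Step 11: reduce F->id. Stack=[T * F] ptr=5 lookahead=* remaining=[* id $]
Step 12: reduce T->T * F. Stack=[T] ptr=5 lookahead=* remaining=[* id $]
Step 13: shift *. Stack=[T *] ptr=6 lookahead=id remaining=[id $]
Step 14: shift id. Stack=[T * id] ptr=7 lookahead=$ remaining=[$]
Step 15: reduce F->id. Stack=[T * F] ptr=7 lookahead=$ remaining=[$]
Step 16: reduce T->T * F. Stack=[T] ptr=7 lookahead=$ remaining=[$]
Step 17: reduce E->T. Stack=[E] ptr=7 lookahead=$ remaining=[$]
Step 18: accept. Stack=[E] ptr=7 lookahead=$ remaining=[$]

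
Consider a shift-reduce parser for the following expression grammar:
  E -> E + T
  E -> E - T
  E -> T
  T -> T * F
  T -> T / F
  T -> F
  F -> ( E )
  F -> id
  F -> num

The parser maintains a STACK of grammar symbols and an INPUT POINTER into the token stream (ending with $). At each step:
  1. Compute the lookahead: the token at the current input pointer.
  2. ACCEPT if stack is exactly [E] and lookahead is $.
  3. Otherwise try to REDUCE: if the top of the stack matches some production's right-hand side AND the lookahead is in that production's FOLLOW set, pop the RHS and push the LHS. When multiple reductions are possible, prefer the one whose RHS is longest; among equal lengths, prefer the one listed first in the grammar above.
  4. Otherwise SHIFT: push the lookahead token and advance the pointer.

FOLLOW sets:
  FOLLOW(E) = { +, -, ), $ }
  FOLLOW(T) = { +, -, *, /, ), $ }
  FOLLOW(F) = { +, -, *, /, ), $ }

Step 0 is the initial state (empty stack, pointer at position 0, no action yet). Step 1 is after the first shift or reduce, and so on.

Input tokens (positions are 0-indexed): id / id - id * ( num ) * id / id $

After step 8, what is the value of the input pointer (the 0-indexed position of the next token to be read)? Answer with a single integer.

Step 1: shift id. Stack=[id] ptr=1 lookahead=/ remaining=[/ id - id * ( num ) * id / id $]
Step 2: reduce F->id. Stack=[F] ptr=1 lookahead=/ remaining=[/ id - id * ( num ) * id / id $]
Step 3: reduce T->F. Stack=[T] ptr=1 lookahead=/ remaining=[/ id - id * ( num ) * id / id $]
Step 4: shift /. Stack=[T /] ptr=2 lookahead=id remaining=[id - id * ( num ) * id / id $]
Step 5: shift id. Stack=[T / id] ptr=3 lookahead=- remaining=[- id * ( num ) * id / id $]
Step 6: reduce F->id. Stack=[T / F] ptr=3 lookahead=- remaining=[- id * ( num ) * id / id $]
Step 7: reduce T->T / F. Stack=[T] ptr=3 lookahead=- remaining=[- id * ( num ) * id / id $]
Step 8: reduce E->T. Stack=[E] ptr=3 lookahead=- remaining=[- id * ( num ) * id / id $]

Answer: 3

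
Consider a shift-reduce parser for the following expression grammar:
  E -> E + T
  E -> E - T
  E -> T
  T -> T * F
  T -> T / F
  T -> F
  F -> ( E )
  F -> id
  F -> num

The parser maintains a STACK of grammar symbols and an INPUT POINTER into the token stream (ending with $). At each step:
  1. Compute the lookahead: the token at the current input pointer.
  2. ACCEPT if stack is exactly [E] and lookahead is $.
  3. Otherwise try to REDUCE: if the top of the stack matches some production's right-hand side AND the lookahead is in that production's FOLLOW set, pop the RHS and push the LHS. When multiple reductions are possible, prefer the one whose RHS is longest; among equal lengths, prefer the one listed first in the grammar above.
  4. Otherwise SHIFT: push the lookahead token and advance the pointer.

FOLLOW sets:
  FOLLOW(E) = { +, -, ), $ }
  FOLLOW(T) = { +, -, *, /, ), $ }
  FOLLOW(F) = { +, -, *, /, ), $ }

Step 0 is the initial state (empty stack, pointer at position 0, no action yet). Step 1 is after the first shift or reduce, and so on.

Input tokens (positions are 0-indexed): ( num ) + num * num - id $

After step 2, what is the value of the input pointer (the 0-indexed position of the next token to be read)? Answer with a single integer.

Answer: 2

Derivation:
Step 1: shift (. Stack=[(] ptr=1 lookahead=num remaining=[num ) + num * num - id $]
Step 2: shift num. Stack=[( num] ptr=2 lookahead=) remaining=[) + num * num - id $]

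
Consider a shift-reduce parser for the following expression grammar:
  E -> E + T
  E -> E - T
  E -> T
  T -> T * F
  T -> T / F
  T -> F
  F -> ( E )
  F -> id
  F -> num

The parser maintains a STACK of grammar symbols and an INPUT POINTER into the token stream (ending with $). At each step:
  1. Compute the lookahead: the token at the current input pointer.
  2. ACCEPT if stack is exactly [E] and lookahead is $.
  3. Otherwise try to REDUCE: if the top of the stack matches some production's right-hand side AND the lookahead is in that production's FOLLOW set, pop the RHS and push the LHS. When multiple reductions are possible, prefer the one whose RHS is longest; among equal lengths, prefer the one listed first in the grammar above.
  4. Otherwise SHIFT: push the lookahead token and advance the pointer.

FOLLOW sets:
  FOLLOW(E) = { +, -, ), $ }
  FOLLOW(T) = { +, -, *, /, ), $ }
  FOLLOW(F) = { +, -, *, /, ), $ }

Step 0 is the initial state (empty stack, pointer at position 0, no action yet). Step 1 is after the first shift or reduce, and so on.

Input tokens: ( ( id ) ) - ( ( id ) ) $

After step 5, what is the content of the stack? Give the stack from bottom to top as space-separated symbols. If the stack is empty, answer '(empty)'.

Step 1: shift (. Stack=[(] ptr=1 lookahead=( remaining=[( id ) ) - ( ( id ) ) $]
Step 2: shift (. Stack=[( (] ptr=2 lookahead=id remaining=[id ) ) - ( ( id ) ) $]
Step 3: shift id. Stack=[( ( id] ptr=3 lookahead=) remaining=[) ) - ( ( id ) ) $]
Step 4: reduce F->id. Stack=[( ( F] ptr=3 lookahead=) remaining=[) ) - ( ( id ) ) $]
Step 5: reduce T->F. Stack=[( ( T] ptr=3 lookahead=) remaining=[) ) - ( ( id ) ) $]

Answer: ( ( T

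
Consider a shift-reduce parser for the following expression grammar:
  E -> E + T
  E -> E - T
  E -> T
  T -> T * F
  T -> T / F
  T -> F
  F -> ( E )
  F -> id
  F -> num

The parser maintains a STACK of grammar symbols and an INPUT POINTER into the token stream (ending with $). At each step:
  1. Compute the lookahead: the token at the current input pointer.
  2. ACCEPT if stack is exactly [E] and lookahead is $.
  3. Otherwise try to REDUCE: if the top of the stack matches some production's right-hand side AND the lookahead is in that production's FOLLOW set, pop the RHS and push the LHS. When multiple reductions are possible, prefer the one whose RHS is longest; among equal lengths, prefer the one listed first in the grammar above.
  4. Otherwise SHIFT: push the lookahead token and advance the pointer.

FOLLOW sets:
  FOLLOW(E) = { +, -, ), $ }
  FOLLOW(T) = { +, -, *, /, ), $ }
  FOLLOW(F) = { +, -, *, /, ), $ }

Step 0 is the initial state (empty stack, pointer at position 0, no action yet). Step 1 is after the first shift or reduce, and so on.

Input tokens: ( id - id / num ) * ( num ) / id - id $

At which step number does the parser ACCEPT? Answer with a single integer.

Answer: 37

Derivation:
Step 1: shift (. Stack=[(] ptr=1 lookahead=id remaining=[id - id / num ) * ( num ) / id - id $]
Step 2: shift id. Stack=[( id] ptr=2 lookahead=- remaining=[- id / num ) * ( num ) / id - id $]
Step 3: reduce F->id. Stack=[( F] ptr=2 lookahead=- remaining=[- id / num ) * ( num ) / id - id $]
Step 4: reduce T->F. Stack=[( T] ptr=2 lookahead=- remaining=[- id / num ) * ( num ) / id - id $]
Step 5: reduce E->T. Stack=[( E] ptr=2 lookahead=- remaining=[- id / num ) * ( num ) / id - id $]
Step 6: shift -. Stack=[( E -] ptr=3 lookahead=id remaining=[id / num ) * ( num ) / id - id $]
Step 7: shift id. Stack=[( E - id] ptr=4 lookahead=/ remaining=[/ num ) * ( num ) / id - id $]
Step 8: reduce F->id. Stack=[( E - F] ptr=4 lookahead=/ remaining=[/ num ) * ( num ) / id - id $]
Step 9: reduce T->F. Stack=[( E - T] ptr=4 lookahead=/ remaining=[/ num ) * ( num ) / id - id $]
Step 10: shift /. Stack=[( E - T /] ptr=5 lookahead=num remaining=[num ) * ( num ) / id - id $]
Step 11: shift num. Stack=[( E - T / num] ptr=6 lookahead=) remaining=[) * ( num ) / id - id $]
Step 12: reduce F->num. Stack=[( E - T / F] ptr=6 lookahead=) remaining=[) * ( num ) / id - id $]
Step 13: reduce T->T / F. Stack=[( E - T] ptr=6 lookahead=) remaining=[) * ( num ) / id - id $]
Step 14: reduce E->E - T. Stack=[( E] ptr=6 lookahead=) remaining=[) * ( num ) / id - id $]
Step 15: shift ). Stack=[( E )] ptr=7 lookahead=* remaining=[* ( num ) / id - id $]
Step 16: reduce F->( E ). Stack=[F] ptr=7 lookahead=* remaining=[* ( num ) / id - id $]
Step 17: reduce T->F. Stack=[T] ptr=7 lookahead=* remaining=[* ( num ) / id - id $]
Step 18: shift *. Stack=[T *] ptr=8 lookahead=( remaining=[( num ) / id - id $]
Step 19: shift (. Stack=[T * (] ptr=9 lookahead=num remaining=[num ) / id - id $]
Step 20: shift num. Stack=[T * ( num] ptr=10 lookahead=) remaining=[) / id - id $]
Step 21: reduce F->num. Stack=[T * ( F] ptr=10 lookahead=) remaining=[) / id - id $]
Step 22: reduce T->F. Stack=[T * ( T] ptr=10 lookahead=) remaining=[) / id - id $]
Step 23: reduce E->T. Stack=[T * ( E] ptr=10 lookahead=) remaining=[) / id - id $]
Step 24: shift ). Stack=[T * ( E )] ptr=11 lookahead=/ remaining=[/ id - id $]
Step 25: reduce F->( E ). Stack=[T * F] ptr=11 lookahead=/ remaining=[/ id - id $]
Step 26: reduce T->T * F. Stack=[T] ptr=11 lookahead=/ remaining=[/ id - id $]
Step 27: shift /. Stack=[T /] ptr=12 lookahead=id remaining=[id - id $]
Step 28: shift id. Stack=[T / id] ptr=13 lookahead=- remaining=[- id $]
Step 29: reduce F->id. Stack=[T / F] ptr=13 lookahead=- remaining=[- id $]
Step 30: reduce T->T / F. Stack=[T] ptr=13 lookahead=- remaining=[- id $]
Step 31: reduce E->T. Stack=[E] ptr=13 lookahead=- remaining=[- id $]
Step 32: shift -. Stack=[E -] ptr=14 lookahead=id remaining=[id $]
Step 33: shift id. Stack=[E - id] ptr=15 lookahead=$ remaining=[$]
Step 34: reduce F->id. Stack=[E - F] ptr=15 lookahead=$ remaining=[$]
Step 35: reduce T->F. Stack=[E - T] ptr=15 lookahead=$ remaining=[$]
Step 36: reduce E->E - T. Stack=[E] ptr=15 lookahead=$ remaining=[$]
Step 37: accept. Stack=[E] ptr=15 lookahead=$ remaining=[$]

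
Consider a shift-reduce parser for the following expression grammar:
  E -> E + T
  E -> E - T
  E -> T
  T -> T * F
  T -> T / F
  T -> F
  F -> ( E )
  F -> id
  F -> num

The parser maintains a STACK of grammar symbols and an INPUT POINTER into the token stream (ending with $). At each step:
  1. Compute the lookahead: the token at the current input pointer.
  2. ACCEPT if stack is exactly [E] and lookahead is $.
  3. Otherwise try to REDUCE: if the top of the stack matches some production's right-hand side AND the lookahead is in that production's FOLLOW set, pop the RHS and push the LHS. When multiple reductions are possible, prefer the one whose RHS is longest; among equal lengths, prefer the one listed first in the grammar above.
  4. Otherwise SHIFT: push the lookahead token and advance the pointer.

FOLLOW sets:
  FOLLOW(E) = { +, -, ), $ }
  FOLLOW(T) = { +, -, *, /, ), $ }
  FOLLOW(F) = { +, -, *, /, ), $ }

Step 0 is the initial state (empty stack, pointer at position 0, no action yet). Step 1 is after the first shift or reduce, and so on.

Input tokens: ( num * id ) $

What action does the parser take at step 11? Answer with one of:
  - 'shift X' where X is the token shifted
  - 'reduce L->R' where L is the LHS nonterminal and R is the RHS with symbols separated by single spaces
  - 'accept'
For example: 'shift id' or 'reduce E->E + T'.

Step 1: shift (. Stack=[(] ptr=1 lookahead=num remaining=[num * id ) $]
Step 2: shift num. Stack=[( num] ptr=2 lookahead=* remaining=[* id ) $]
Step 3: reduce F->num. Stack=[( F] ptr=2 lookahead=* remaining=[* id ) $]
Step 4: reduce T->F. Stack=[( T] ptr=2 lookahead=* remaining=[* id ) $]
Step 5: shift *. Stack=[( T *] ptr=3 lookahead=id remaining=[id ) $]
Step 6: shift id. Stack=[( T * id] ptr=4 lookahead=) remaining=[) $]
Step 7: reduce F->id. Stack=[( T * F] ptr=4 lookahead=) remaining=[) $]
Step 8: reduce T->T * F. Stack=[( T] ptr=4 lookahead=) remaining=[) $]
Step 9: reduce E->T. Stack=[( E] ptr=4 lookahead=) remaining=[) $]
Step 10: shift ). Stack=[( E )] ptr=5 lookahead=$ remaining=[$]
Step 11: reduce F->( E ). Stack=[F] ptr=5 lookahead=$ remaining=[$]

Answer: reduce F->( E )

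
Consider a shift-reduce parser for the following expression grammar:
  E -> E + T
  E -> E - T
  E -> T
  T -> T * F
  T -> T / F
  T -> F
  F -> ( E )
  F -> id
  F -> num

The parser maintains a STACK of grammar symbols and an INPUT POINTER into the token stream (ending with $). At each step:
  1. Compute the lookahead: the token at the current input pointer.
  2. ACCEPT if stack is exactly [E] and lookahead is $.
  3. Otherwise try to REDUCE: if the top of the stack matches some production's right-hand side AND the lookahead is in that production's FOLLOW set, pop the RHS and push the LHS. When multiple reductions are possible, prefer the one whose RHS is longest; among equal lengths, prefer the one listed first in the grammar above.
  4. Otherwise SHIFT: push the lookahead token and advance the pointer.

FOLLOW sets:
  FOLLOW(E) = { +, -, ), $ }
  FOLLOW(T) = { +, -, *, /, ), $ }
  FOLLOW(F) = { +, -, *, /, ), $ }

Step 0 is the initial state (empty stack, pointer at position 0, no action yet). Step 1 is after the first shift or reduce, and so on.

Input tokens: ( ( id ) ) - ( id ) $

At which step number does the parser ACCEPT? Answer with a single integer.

Answer: 25

Derivation:
Step 1: shift (. Stack=[(] ptr=1 lookahead=( remaining=[( id ) ) - ( id ) $]
Step 2: shift (. Stack=[( (] ptr=2 lookahead=id remaining=[id ) ) - ( id ) $]
Step 3: shift id. Stack=[( ( id] ptr=3 lookahead=) remaining=[) ) - ( id ) $]
Step 4: reduce F->id. Stack=[( ( F] ptr=3 lookahead=) remaining=[) ) - ( id ) $]
Step 5: reduce T->F. Stack=[( ( T] ptr=3 lookahead=) remaining=[) ) - ( id ) $]
Step 6: reduce E->T. Stack=[( ( E] ptr=3 lookahead=) remaining=[) ) - ( id ) $]
Step 7: shift ). Stack=[( ( E )] ptr=4 lookahead=) remaining=[) - ( id ) $]
Step 8: reduce F->( E ). Stack=[( F] ptr=4 lookahead=) remaining=[) - ( id ) $]
Step 9: reduce T->F. Stack=[( T] ptr=4 lookahead=) remaining=[) - ( id ) $]
Step 10: reduce E->T. Stack=[( E] ptr=4 lookahead=) remaining=[) - ( id ) $]
Step 11: shift ). Stack=[( E )] ptr=5 lookahead=- remaining=[- ( id ) $]
Step 12: reduce F->( E ). Stack=[F] ptr=5 lookahead=- remaining=[- ( id ) $]
Step 13: reduce T->F. Stack=[T] ptr=5 lookahead=- remaining=[- ( id ) $]
Step 14: reduce E->T. Stack=[E] ptr=5 lookahead=- remaining=[- ( id ) $]
Step 15: shift -. Stack=[E -] ptr=6 lookahead=( remaining=[( id ) $]
Step 16: shift (. Stack=[E - (] ptr=7 lookahead=id remaining=[id ) $]
Step 17: shift id. Stack=[E - ( id] ptr=8 lookahead=) remaining=[) $]
Step 18: reduce F->id. Stack=[E - ( F] ptr=8 lookahead=) remaining=[) $]
Step 19: reduce T->F. Stack=[E - ( T] ptr=8 lookahead=) remaining=[) $]
Step 20: reduce E->T. Stack=[E - ( E] ptr=8 lookahead=) remaining=[) $]
Step 21: shift ). Stack=[E - ( E )] ptr=9 lookahead=$ remaining=[$]
Step 22: reduce F->( E ). Stack=[E - F] ptr=9 lookahead=$ remaining=[$]
Step 23: reduce T->F. Stack=[E - T] ptr=9 lookahead=$ remaining=[$]
Step 24: reduce E->E - T. Stack=[E] ptr=9 lookahead=$ remaining=[$]
Step 25: accept. Stack=[E] ptr=9 lookahead=$ remaining=[$]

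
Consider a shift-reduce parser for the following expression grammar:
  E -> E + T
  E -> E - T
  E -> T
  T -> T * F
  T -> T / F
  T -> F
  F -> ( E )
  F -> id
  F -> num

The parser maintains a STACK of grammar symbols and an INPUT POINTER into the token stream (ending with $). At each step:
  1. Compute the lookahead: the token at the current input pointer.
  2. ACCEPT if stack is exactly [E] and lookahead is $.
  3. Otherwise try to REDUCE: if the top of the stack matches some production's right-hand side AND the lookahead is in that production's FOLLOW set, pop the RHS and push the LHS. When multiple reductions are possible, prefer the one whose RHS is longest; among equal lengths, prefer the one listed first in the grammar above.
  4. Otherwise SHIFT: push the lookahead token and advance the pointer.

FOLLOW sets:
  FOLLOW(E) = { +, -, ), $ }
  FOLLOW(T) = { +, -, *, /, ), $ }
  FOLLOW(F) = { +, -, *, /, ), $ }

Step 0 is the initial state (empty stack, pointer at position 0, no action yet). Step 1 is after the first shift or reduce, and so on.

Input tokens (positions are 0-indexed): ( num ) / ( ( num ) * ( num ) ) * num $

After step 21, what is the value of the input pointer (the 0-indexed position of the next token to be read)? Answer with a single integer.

Step 1: shift (. Stack=[(] ptr=1 lookahead=num remaining=[num ) / ( ( num ) * ( num ) ) * num $]
Step 2: shift num. Stack=[( num] ptr=2 lookahead=) remaining=[) / ( ( num ) * ( num ) ) * num $]
Step 3: reduce F->num. Stack=[( F] ptr=2 lookahead=) remaining=[) / ( ( num ) * ( num ) ) * num $]
Step 4: reduce T->F. Stack=[( T] ptr=2 lookahead=) remaining=[) / ( ( num ) * ( num ) ) * num $]
Step 5: reduce E->T. Stack=[( E] ptr=2 lookahead=) remaining=[) / ( ( num ) * ( num ) ) * num $]
Step 6: shift ). Stack=[( E )] ptr=3 lookahead=/ remaining=[/ ( ( num ) * ( num ) ) * num $]
Step 7: reduce F->( E ). Stack=[F] ptr=3 lookahead=/ remaining=[/ ( ( num ) * ( num ) ) * num $]
Step 8: reduce T->F. Stack=[T] ptr=3 lookahead=/ remaining=[/ ( ( num ) * ( num ) ) * num $]
Step 9: shift /. Stack=[T /] ptr=4 lookahead=( remaining=[( ( num ) * ( num ) ) * num $]
Step 10: shift (. Stack=[T / (] ptr=5 lookahead=( remaining=[( num ) * ( num ) ) * num $]
Step 11: shift (. Stack=[T / ( (] ptr=6 lookahead=num remaining=[num ) * ( num ) ) * num $]
Step 12: shift num. Stack=[T / ( ( num] ptr=7 lookahead=) remaining=[) * ( num ) ) * num $]
Step 13: reduce F->num. Stack=[T / ( ( F] ptr=7 lookahead=) remaining=[) * ( num ) ) * num $]
Step 14: reduce T->F. Stack=[T / ( ( T] ptr=7 lookahead=) remaining=[) * ( num ) ) * num $]
Step 15: reduce E->T. Stack=[T / ( ( E] ptr=7 lookahead=) remaining=[) * ( num ) ) * num $]
Step 16: shift ). Stack=[T / ( ( E )] ptr=8 lookahead=* remaining=[* ( num ) ) * num $]
Step 17: reduce F->( E ). Stack=[T / ( F] ptr=8 lookahead=* remaining=[* ( num ) ) * num $]
Step 18: reduce T->F. Stack=[T / ( T] ptr=8 lookahead=* remaining=[* ( num ) ) * num $]
Step 19: shift *. Stack=[T / ( T *] ptr=9 lookahead=( remaining=[( num ) ) * num $]
Step 20: shift (. Stack=[T / ( T * (] ptr=10 lookahead=num remaining=[num ) ) * num $]
Step 21: shift num. Stack=[T / ( T * ( num] ptr=11 lookahead=) remaining=[) ) * num $]

Answer: 11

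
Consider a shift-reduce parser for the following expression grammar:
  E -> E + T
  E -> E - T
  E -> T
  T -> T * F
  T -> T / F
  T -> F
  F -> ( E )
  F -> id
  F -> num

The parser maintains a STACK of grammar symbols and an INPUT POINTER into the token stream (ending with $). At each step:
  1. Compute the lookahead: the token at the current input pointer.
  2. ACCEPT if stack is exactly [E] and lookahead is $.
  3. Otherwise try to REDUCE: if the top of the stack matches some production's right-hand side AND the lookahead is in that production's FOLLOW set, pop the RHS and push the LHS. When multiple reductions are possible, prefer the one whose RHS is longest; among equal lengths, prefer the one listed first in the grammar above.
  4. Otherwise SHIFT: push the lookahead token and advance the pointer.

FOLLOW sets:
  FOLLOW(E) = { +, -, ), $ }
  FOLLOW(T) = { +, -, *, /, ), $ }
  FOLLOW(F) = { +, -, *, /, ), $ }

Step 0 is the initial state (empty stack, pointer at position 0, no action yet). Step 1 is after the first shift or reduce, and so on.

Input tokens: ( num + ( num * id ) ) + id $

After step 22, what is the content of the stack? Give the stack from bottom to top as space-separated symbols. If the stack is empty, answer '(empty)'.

Answer: T

Derivation:
Step 1: shift (. Stack=[(] ptr=1 lookahead=num remaining=[num + ( num * id ) ) + id $]
Step 2: shift num. Stack=[( num] ptr=2 lookahead=+ remaining=[+ ( num * id ) ) + id $]
Step 3: reduce F->num. Stack=[( F] ptr=2 lookahead=+ remaining=[+ ( num * id ) ) + id $]
Step 4: reduce T->F. Stack=[( T] ptr=2 lookahead=+ remaining=[+ ( num * id ) ) + id $]
Step 5: reduce E->T. Stack=[( E] ptr=2 lookahead=+ remaining=[+ ( num * id ) ) + id $]
Step 6: shift +. Stack=[( E +] ptr=3 lookahead=( remaining=[( num * id ) ) + id $]
Step 7: shift (. Stack=[( E + (] ptr=4 lookahead=num remaining=[num * id ) ) + id $]
Step 8: shift num. Stack=[( E + ( num] ptr=5 lookahead=* remaining=[* id ) ) + id $]
Step 9: reduce F->num. Stack=[( E + ( F] ptr=5 lookahead=* remaining=[* id ) ) + id $]
Step 10: reduce T->F. Stack=[( E + ( T] ptr=5 lookahead=* remaining=[* id ) ) + id $]
Step 11: shift *. Stack=[( E + ( T *] ptr=6 lookahead=id remaining=[id ) ) + id $]
Step 12: shift id. Stack=[( E + ( T * id] ptr=7 lookahead=) remaining=[) ) + id $]
Step 13: reduce F->id. Stack=[( E + ( T * F] ptr=7 lookahead=) remaining=[) ) + id $]
Step 14: reduce T->T * F. Stack=[( E + ( T] ptr=7 lookahead=) remaining=[) ) + id $]
Step 15: reduce E->T. Stack=[( E + ( E] ptr=7 lookahead=) remaining=[) ) + id $]
Step 16: shift ). Stack=[( E + ( E )] ptr=8 lookahead=) remaining=[) + id $]
Step 17: reduce F->( E ). Stack=[( E + F] ptr=8 lookahead=) remaining=[) + id $]
Step 18: reduce T->F. Stack=[( E + T] ptr=8 lookahead=) remaining=[) + id $]
Step 19: reduce E->E + T. Stack=[( E] ptr=8 lookahead=) remaining=[) + id $]
Step 20: shift ). Stack=[( E )] ptr=9 lookahead=+ remaining=[+ id $]
Step 21: reduce F->( E ). Stack=[F] ptr=9 lookahead=+ remaining=[+ id $]
Step 22: reduce T->F. Stack=[T] ptr=9 lookahead=+ remaining=[+ id $]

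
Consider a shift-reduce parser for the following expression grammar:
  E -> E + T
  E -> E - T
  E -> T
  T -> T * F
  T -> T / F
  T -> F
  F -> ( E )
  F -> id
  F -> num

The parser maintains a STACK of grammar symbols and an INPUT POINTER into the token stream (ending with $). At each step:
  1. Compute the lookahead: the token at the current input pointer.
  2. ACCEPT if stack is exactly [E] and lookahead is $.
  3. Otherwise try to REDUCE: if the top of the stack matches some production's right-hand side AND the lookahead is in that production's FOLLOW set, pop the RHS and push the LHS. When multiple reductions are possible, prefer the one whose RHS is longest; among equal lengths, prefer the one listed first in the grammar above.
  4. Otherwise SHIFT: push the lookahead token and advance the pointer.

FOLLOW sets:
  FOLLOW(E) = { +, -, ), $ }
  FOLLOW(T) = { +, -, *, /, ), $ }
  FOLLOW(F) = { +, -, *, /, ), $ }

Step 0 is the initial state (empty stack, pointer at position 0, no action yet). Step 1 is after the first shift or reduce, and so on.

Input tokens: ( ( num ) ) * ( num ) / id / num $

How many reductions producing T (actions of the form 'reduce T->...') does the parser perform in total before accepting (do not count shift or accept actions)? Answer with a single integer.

Answer: 7

Derivation:
Step 1: shift (. Stack=[(] ptr=1 lookahead=( remaining=[( num ) ) * ( num ) / id / num $]
Step 2: shift (. Stack=[( (] ptr=2 lookahead=num remaining=[num ) ) * ( num ) / id / num $]
Step 3: shift num. Stack=[( ( num] ptr=3 lookahead=) remaining=[) ) * ( num ) / id / num $]
Step 4: reduce F->num. Stack=[( ( F] ptr=3 lookahead=) remaining=[) ) * ( num ) / id / num $]
Step 5: reduce T->F. Stack=[( ( T] ptr=3 lookahead=) remaining=[) ) * ( num ) / id / num $]
Step 6: reduce E->T. Stack=[( ( E] ptr=3 lookahead=) remaining=[) ) * ( num ) / id / num $]
Step 7: shift ). Stack=[( ( E )] ptr=4 lookahead=) remaining=[) * ( num ) / id / num $]
Step 8: reduce F->( E ). Stack=[( F] ptr=4 lookahead=) remaining=[) * ( num ) / id / num $]
Step 9: reduce T->F. Stack=[( T] ptr=4 lookahead=) remaining=[) * ( num ) / id / num $]
Step 10: reduce E->T. Stack=[( E] ptr=4 lookahead=) remaining=[) * ( num ) / id / num $]
Step 11: shift ). Stack=[( E )] ptr=5 lookahead=* remaining=[* ( num ) / id / num $]
Step 12: reduce F->( E ). Stack=[F] ptr=5 lookahead=* remaining=[* ( num ) / id / num $]
Step 13: reduce T->F. Stack=[T] ptr=5 lookahead=* remaining=[* ( num ) / id / num $]
Step 14: shift *. Stack=[T *] ptr=6 lookahead=( remaining=[( num ) / id / num $]
Step 15: shift (. Stack=[T * (] ptr=7 lookahead=num remaining=[num ) / id / num $]
Step 16: shift num. Stack=[T * ( num] ptr=8 lookahead=) remaining=[) / id / num $]
Step 17: reduce F->num. Stack=[T * ( F] ptr=8 lookahead=) remaining=[) / id / num $]
Step 18: reduce T->F. Stack=[T * ( T] ptr=8 lookahead=) remaining=[) / id / num $]
Step 19: reduce E->T. Stack=[T * ( E] ptr=8 lookahead=) remaining=[) / id / num $]
Step 20: shift ). Stack=[T * ( E )] ptr=9 lookahead=/ remaining=[/ id / num $]
Step 21: reduce F->( E ). Stack=[T * F] ptr=9 lookahead=/ remaining=[/ id / num $]
Step 22: reduce T->T * F. Stack=[T] ptr=9 lookahead=/ remaining=[/ id / num $]
Step 23: shift /. Stack=[T /] ptr=10 lookahead=id remaining=[id / num $]
Step 24: shift id. Stack=[T / id] ptr=11 lookahead=/ remaining=[/ num $]
Step 25: reduce F->id. Stack=[T / F] ptr=11 lookahead=/ remaining=[/ num $]
Step 26: reduce T->T / F. Stack=[T] ptr=11 lookahead=/ remaining=[/ num $]
Step 27: shift /. Stack=[T /] ptr=12 lookahead=num remaining=[num $]
Step 28: shift num. Stack=[T / num] ptr=13 lookahead=$ remaining=[$]
Step 29: reduce F->num. Stack=[T / F] ptr=13 lookahead=$ remaining=[$]
Step 30: reduce T->T / F. Stack=[T] ptr=13 lookahead=$ remaining=[$]
Step 31: reduce E->T. Stack=[E] ptr=13 lookahead=$ remaining=[$]
Step 32: accept. Stack=[E] ptr=13 lookahead=$ remaining=[$]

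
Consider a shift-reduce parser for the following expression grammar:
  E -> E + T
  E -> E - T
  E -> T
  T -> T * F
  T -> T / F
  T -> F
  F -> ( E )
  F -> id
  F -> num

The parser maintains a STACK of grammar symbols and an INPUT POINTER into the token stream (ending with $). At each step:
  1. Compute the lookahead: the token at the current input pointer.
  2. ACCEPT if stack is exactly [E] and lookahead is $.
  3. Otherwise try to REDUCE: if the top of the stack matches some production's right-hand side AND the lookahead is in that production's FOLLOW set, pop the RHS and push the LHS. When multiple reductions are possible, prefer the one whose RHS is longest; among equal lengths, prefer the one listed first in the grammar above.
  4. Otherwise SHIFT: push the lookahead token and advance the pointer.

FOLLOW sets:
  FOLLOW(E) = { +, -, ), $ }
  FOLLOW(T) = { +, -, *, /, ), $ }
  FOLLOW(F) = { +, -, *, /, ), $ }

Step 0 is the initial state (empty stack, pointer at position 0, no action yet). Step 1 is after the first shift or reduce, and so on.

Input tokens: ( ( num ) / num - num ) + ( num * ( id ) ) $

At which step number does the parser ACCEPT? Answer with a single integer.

Answer: 43

Derivation:
Step 1: shift (. Stack=[(] ptr=1 lookahead=( remaining=[( num ) / num - num ) + ( num * ( id ) ) $]
Step 2: shift (. Stack=[( (] ptr=2 lookahead=num remaining=[num ) / num - num ) + ( num * ( id ) ) $]
Step 3: shift num. Stack=[( ( num] ptr=3 lookahead=) remaining=[) / num - num ) + ( num * ( id ) ) $]
Step 4: reduce F->num. Stack=[( ( F] ptr=3 lookahead=) remaining=[) / num - num ) + ( num * ( id ) ) $]
Step 5: reduce T->F. Stack=[( ( T] ptr=3 lookahead=) remaining=[) / num - num ) + ( num * ( id ) ) $]
Step 6: reduce E->T. Stack=[( ( E] ptr=3 lookahead=) remaining=[) / num - num ) + ( num * ( id ) ) $]
Step 7: shift ). Stack=[( ( E )] ptr=4 lookahead=/ remaining=[/ num - num ) + ( num * ( id ) ) $]
Step 8: reduce F->( E ). Stack=[( F] ptr=4 lookahead=/ remaining=[/ num - num ) + ( num * ( id ) ) $]
Step 9: reduce T->F. Stack=[( T] ptr=4 lookahead=/ remaining=[/ num - num ) + ( num * ( id ) ) $]
Step 10: shift /. Stack=[( T /] ptr=5 lookahead=num remaining=[num - num ) + ( num * ( id ) ) $]
Step 11: shift num. Stack=[( T / num] ptr=6 lookahead=- remaining=[- num ) + ( num * ( id ) ) $]
Step 12: reduce F->num. Stack=[( T / F] ptr=6 lookahead=- remaining=[- num ) + ( num * ( id ) ) $]
Step 13: reduce T->T / F. Stack=[( T] ptr=6 lookahead=- remaining=[- num ) + ( num * ( id ) ) $]
Step 14: reduce E->T. Stack=[( E] ptr=6 lookahead=- remaining=[- num ) + ( num * ( id ) ) $]
Step 15: shift -. Stack=[( E -] ptr=7 lookahead=num remaining=[num ) + ( num * ( id ) ) $]
Step 16: shift num. Stack=[( E - num] ptr=8 lookahead=) remaining=[) + ( num * ( id ) ) $]
Step 17: reduce F->num. Stack=[( E - F] ptr=8 lookahead=) remaining=[) + ( num * ( id ) ) $]
Step 18: reduce T->F. Stack=[( E - T] ptr=8 lookahead=) remaining=[) + ( num * ( id ) ) $]
Step 19: reduce E->E - T. Stack=[( E] ptr=8 lookahead=) remaining=[) + ( num * ( id ) ) $]
Step 20: shift ). Stack=[( E )] ptr=9 lookahead=+ remaining=[+ ( num * ( id ) ) $]
Step 21: reduce F->( E ). Stack=[F] ptr=9 lookahead=+ remaining=[+ ( num * ( id ) ) $]
Step 22: reduce T->F. Stack=[T] ptr=9 lookahead=+ remaining=[+ ( num * ( id ) ) $]
Step 23: reduce E->T. Stack=[E] ptr=9 lookahead=+ remaining=[+ ( num * ( id ) ) $]
Step 24: shift +. Stack=[E +] ptr=10 lookahead=( remaining=[( num * ( id ) ) $]
Step 25: shift (. Stack=[E + (] ptr=11 lookahead=num remaining=[num * ( id ) ) $]
Step 26: shift num. Stack=[E + ( num] ptr=12 lookahead=* remaining=[* ( id ) ) $]
Step 27: reduce F->num. Stack=[E + ( F] ptr=12 lookahead=* remaining=[* ( id ) ) $]
Step 28: reduce T->F. Stack=[E + ( T] ptr=12 lookahead=* remaining=[* ( id ) ) $]
Step 29: shift *. Stack=[E + ( T *] ptr=13 lookahead=( remaining=[( id ) ) $]
Step 30: shift (. Stack=[E + ( T * (] ptr=14 lookahead=id remaining=[id ) ) $]
Step 31: shift id. Stack=[E + ( T * ( id] ptr=15 lookahead=) remaining=[) ) $]
Step 32: reduce F->id. Stack=[E + ( T * ( F] ptr=15 lookahead=) remaining=[) ) $]
Step 33: reduce T->F. Stack=[E + ( T * ( T] ptr=15 lookahead=) remaining=[) ) $]
Step 34: reduce E->T. Stack=[E + ( T * ( E] ptr=15 lookahead=) remaining=[) ) $]
Step 35: shift ). Stack=[E + ( T * ( E )] ptr=16 lookahead=) remaining=[) $]
Step 36: reduce F->( E ). Stack=[E + ( T * F] ptr=16 lookahead=) remaining=[) $]
Step 37: reduce T->T * F. Stack=[E + ( T] ptr=16 lookahead=) remaining=[) $]
Step 38: reduce E->T. Stack=[E + ( E] ptr=16 lookahead=) remaining=[) $]
Step 39: shift ). Stack=[E + ( E )] ptr=17 lookahead=$ remaining=[$]
Step 40: reduce F->( E ). Stack=[E + F] ptr=17 lookahead=$ remaining=[$]
Step 41: reduce T->F. Stack=[E + T] ptr=17 lookahead=$ remaining=[$]
Step 42: reduce E->E + T. Stack=[E] ptr=17 lookahead=$ remaining=[$]
Step 43: accept. Stack=[E] ptr=17 lookahead=$ remaining=[$]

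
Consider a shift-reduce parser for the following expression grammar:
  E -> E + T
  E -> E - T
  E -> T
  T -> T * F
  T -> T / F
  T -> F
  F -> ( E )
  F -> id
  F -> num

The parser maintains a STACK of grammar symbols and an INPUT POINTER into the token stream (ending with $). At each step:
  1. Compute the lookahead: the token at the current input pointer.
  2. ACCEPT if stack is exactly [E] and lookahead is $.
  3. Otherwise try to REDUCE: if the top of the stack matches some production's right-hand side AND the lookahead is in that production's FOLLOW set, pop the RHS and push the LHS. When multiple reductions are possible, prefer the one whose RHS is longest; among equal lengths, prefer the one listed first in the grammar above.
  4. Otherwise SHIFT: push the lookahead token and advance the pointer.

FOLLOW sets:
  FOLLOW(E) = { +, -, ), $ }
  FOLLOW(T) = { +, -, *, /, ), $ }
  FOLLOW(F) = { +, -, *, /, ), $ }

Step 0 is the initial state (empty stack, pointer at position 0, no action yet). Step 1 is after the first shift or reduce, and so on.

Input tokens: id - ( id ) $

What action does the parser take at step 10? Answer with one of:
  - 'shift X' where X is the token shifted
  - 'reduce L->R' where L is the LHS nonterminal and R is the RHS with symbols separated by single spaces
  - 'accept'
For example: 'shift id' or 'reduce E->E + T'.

Step 1: shift id. Stack=[id] ptr=1 lookahead=- remaining=[- ( id ) $]
Step 2: reduce F->id. Stack=[F] ptr=1 lookahead=- remaining=[- ( id ) $]
Step 3: reduce T->F. Stack=[T] ptr=1 lookahead=- remaining=[- ( id ) $]
Step 4: reduce E->T. Stack=[E] ptr=1 lookahead=- remaining=[- ( id ) $]
Step 5: shift -. Stack=[E -] ptr=2 lookahead=( remaining=[( id ) $]
Step 6: shift (. Stack=[E - (] ptr=3 lookahead=id remaining=[id ) $]
Step 7: shift id. Stack=[E - ( id] ptr=4 lookahead=) remaining=[) $]
Step 8: reduce F->id. Stack=[E - ( F] ptr=4 lookahead=) remaining=[) $]
Step 9: reduce T->F. Stack=[E - ( T] ptr=4 lookahead=) remaining=[) $]
Step 10: reduce E->T. Stack=[E - ( E] ptr=4 lookahead=) remaining=[) $]

Answer: reduce E->T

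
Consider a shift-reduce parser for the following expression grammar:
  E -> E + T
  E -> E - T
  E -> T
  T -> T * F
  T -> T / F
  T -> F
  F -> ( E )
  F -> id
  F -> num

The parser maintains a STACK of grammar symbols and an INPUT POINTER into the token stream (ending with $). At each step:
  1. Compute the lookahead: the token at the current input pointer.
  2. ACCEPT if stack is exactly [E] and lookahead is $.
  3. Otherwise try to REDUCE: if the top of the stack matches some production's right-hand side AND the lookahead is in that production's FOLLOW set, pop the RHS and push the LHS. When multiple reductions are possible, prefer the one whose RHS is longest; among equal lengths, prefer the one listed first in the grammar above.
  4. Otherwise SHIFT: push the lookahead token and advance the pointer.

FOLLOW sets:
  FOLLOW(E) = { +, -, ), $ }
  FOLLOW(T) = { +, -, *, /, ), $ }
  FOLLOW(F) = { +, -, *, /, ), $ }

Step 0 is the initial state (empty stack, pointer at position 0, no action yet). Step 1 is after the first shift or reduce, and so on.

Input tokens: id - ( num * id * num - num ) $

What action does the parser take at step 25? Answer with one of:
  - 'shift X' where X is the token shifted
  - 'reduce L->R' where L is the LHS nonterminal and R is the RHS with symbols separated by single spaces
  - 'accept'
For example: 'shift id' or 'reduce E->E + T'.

Answer: reduce F->( E )

Derivation:
Step 1: shift id. Stack=[id] ptr=1 lookahead=- remaining=[- ( num * id * num - num ) $]
Step 2: reduce F->id. Stack=[F] ptr=1 lookahead=- remaining=[- ( num * id * num - num ) $]
Step 3: reduce T->F. Stack=[T] ptr=1 lookahead=- remaining=[- ( num * id * num - num ) $]
Step 4: reduce E->T. Stack=[E] ptr=1 lookahead=- remaining=[- ( num * id * num - num ) $]
Step 5: shift -. Stack=[E -] ptr=2 lookahead=( remaining=[( num * id * num - num ) $]
Step 6: shift (. Stack=[E - (] ptr=3 lookahead=num remaining=[num * id * num - num ) $]
Step 7: shift num. Stack=[E - ( num] ptr=4 lookahead=* remaining=[* id * num - num ) $]
Step 8: reduce F->num. Stack=[E - ( F] ptr=4 lookahead=* remaining=[* id * num - num ) $]
Step 9: reduce T->F. Stack=[E - ( T] ptr=4 lookahead=* remaining=[* id * num - num ) $]
Step 10: shift *. Stack=[E - ( T *] ptr=5 lookahead=id remaining=[id * num - num ) $]
Step 11: shift id. Stack=[E - ( T * id] ptr=6 lookahead=* remaining=[* num - num ) $]
Step 12: reduce F->id. Stack=[E - ( T * F] ptr=6 lookahead=* remaining=[* num - num ) $]
Step 13: reduce T->T * F. Stack=[E - ( T] ptr=6 lookahead=* remaining=[* num - num ) $]
Step 14: shift *. Stack=[E - ( T *] ptr=7 lookahead=num remaining=[num - num ) $]
Step 15: shift num. Stack=[E - ( T * num] ptr=8 lookahead=- remaining=[- num ) $]
Step 16: reduce F->num. Stack=[E - ( T * F] ptr=8 lookahead=- remaining=[- num ) $]
Step 17: reduce T->T * F. Stack=[E - ( T] ptr=8 lookahead=- remaining=[- num ) $]
Step 18: reduce E->T. Stack=[E - ( E] ptr=8 lookahead=- remaining=[- num ) $]
Step 19: shift -. Stack=[E - ( E -] ptr=9 lookahead=num remaining=[num ) $]
Step 20: shift num. Stack=[E - ( E - num] ptr=10 lookahead=) remaining=[) $]
Step 21: reduce F->num. Stack=[E - ( E - F] ptr=10 lookahead=) remaining=[) $]
Step 22: reduce T->F. Stack=[E - ( E - T] ptr=10 lookahead=) remaining=[) $]
Step 23: reduce E->E - T. Stack=[E - ( E] ptr=10 lookahead=) remaining=[) $]
Step 24: shift ). Stack=[E - ( E )] ptr=11 lookahead=$ remaining=[$]
Step 25: reduce F->( E ). Stack=[E - F] ptr=11 lookahead=$ remaining=[$]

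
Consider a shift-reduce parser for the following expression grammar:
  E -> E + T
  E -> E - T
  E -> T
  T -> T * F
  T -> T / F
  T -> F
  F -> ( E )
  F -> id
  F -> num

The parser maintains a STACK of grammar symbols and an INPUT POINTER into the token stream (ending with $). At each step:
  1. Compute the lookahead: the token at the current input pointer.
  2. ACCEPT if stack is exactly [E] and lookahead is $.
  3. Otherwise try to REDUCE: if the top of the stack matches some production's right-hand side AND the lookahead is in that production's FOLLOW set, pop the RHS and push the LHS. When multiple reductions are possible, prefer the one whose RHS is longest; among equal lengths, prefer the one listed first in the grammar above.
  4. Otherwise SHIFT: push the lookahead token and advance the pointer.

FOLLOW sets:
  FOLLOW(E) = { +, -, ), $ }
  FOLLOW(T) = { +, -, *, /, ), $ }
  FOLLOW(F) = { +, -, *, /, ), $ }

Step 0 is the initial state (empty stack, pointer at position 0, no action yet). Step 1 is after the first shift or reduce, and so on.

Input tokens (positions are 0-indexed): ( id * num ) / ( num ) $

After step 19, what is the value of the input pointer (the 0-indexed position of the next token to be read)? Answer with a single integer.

Answer: 9

Derivation:
Step 1: shift (. Stack=[(] ptr=1 lookahead=id remaining=[id * num ) / ( num ) $]
Step 2: shift id. Stack=[( id] ptr=2 lookahead=* remaining=[* num ) / ( num ) $]
Step 3: reduce F->id. Stack=[( F] ptr=2 lookahead=* remaining=[* num ) / ( num ) $]
Step 4: reduce T->F. Stack=[( T] ptr=2 lookahead=* remaining=[* num ) / ( num ) $]
Step 5: shift *. Stack=[( T *] ptr=3 lookahead=num remaining=[num ) / ( num ) $]
Step 6: shift num. Stack=[( T * num] ptr=4 lookahead=) remaining=[) / ( num ) $]
Step 7: reduce F->num. Stack=[( T * F] ptr=4 lookahead=) remaining=[) / ( num ) $]
Step 8: reduce T->T * F. Stack=[( T] ptr=4 lookahead=) remaining=[) / ( num ) $]
Step 9: reduce E->T. Stack=[( E] ptr=4 lookahead=) remaining=[) / ( num ) $]
Step 10: shift ). Stack=[( E )] ptr=5 lookahead=/ remaining=[/ ( num ) $]
Step 11: reduce F->( E ). Stack=[F] ptr=5 lookahead=/ remaining=[/ ( num ) $]
Step 12: reduce T->F. Stack=[T] ptr=5 lookahead=/ remaining=[/ ( num ) $]
Step 13: shift /. Stack=[T /] ptr=6 lookahead=( remaining=[( num ) $]
Step 14: shift (. Stack=[T / (] ptr=7 lookahead=num remaining=[num ) $]
Step 15: shift num. Stack=[T / ( num] ptr=8 lookahead=) remaining=[) $]
Step 16: reduce F->num. Stack=[T / ( F] ptr=8 lookahead=) remaining=[) $]
Step 17: reduce T->F. Stack=[T / ( T] ptr=8 lookahead=) remaining=[) $]
Step 18: reduce E->T. Stack=[T / ( E] ptr=8 lookahead=) remaining=[) $]
Step 19: shift ). Stack=[T / ( E )] ptr=9 lookahead=$ remaining=[$]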